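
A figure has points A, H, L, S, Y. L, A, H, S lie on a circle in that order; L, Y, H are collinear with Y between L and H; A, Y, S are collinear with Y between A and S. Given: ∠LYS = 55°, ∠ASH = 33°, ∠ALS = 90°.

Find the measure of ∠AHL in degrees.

1. ∠AYH = 55°  [vertical angles at Y]
2. ∠AHS = 90°  [cyclic LAHS, opposite ∠L+∠H]
3. ∠HAS = 57°  [△AHS]
4. ∠AHL = 68°  [△AYH]

∠AHL = 68°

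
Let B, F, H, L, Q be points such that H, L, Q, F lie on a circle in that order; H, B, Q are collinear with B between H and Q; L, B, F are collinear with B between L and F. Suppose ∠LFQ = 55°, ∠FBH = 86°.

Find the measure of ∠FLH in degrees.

1. ∠LHQ = 55°  [same arc LQ]
2. ∠LBQ = 86°  [vertical angles at B]
3. ∠HBL = 94°  [linear pair at B on HQ]
4. ∠FLH = 31°  [△HBL]

∠FLH = 31°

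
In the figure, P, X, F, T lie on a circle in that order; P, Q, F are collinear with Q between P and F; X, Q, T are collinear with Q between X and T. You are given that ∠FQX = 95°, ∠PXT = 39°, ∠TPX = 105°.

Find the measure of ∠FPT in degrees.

1. ∠PQT = 95°  [vertical angles at Q]
2. ∠PTX = 36°  [△PXT]
3. ∠FPT = 49°  [△PQT]

∠FPT = 49°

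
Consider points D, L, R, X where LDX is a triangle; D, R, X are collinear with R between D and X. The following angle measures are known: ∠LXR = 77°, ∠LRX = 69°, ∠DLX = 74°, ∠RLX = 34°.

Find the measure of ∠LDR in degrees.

∠LDR = 29°

1. ∠DXL = 77°  [R on ray XD]
2. ∠LDX = 29°  [△LDX]
3. ∠LDR = 29°  [R on ray DX]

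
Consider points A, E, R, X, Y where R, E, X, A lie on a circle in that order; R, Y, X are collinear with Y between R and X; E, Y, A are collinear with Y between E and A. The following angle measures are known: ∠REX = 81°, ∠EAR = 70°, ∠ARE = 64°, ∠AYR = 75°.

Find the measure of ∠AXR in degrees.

∠AXR = 46°

1. ∠RAX = 99°  [cyclic REXA, opposite ∠E+∠A]
2. ∠ARX = 35°  [△RYA]
3. ∠AXR = 46°  [△RXA]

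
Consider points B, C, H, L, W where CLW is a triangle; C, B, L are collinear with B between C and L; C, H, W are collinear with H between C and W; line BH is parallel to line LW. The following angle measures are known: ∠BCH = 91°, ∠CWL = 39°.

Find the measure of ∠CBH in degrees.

∠CBH = 50°

1. ∠LCW = 91°  [B on CL, H on CW]
2. ∠CLW = 50°  [△CLW]
3. ∠CBH = 50°  [BH∥LW, corresponding at B]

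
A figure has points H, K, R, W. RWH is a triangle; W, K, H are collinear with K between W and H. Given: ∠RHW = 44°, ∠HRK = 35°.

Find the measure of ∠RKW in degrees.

1. ∠KHR = 44°  [K on ray HW]
2. ∠HKR = 101°  [△RKH]
3. ∠RKW = 79°  [linear pair at K on WH]

∠RKW = 79°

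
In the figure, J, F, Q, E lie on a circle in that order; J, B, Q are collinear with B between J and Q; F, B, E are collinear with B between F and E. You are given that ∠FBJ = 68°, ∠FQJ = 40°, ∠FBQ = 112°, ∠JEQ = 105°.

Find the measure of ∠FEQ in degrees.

1. ∠JFQ = 75°  [cyclic JFQE, opposite ∠F+∠E]
2. ∠FJQ = 65°  [△JFQ]
3. ∠FEQ = 65°  [same arc FQ]

∠FEQ = 65°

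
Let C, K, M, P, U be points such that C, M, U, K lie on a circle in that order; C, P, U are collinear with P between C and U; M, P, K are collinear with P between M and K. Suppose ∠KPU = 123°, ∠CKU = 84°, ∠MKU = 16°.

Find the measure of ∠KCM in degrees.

∠KCM = 71°

1. ∠CPM = 123°  [vertical angles at P]
2. ∠CPK = 57°  [linear pair at P on CU]
3. ∠CUK = 41°  [△UPK]
4. ∠KCU = 55°  [△CUK]
5. ∠MCU = 16°  [same arc MU]
6. ∠CMK = 41°  [△CPM]
7. ∠CKM = 68°  [△CPK]
8. ∠KCM = 71°  [△CMK]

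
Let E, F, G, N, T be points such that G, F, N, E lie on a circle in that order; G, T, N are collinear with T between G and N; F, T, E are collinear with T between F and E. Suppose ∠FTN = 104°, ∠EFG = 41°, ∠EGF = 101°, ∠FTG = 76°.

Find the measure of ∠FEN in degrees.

∠FEN = 63°

1. ∠ENG = 41°  [same arc GE]
2. ∠ETN = 76°  [vertical angles at T]
3. ∠FEN = 63°  [△NTE]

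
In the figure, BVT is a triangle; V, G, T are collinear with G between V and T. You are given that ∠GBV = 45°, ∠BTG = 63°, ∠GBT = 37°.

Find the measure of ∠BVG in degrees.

1. ∠BGT = 80°  [△BGT]
2. ∠BGV = 100°  [linear pair at G on VT]
3. ∠BVG = 35°  [△BVG]

∠BVG = 35°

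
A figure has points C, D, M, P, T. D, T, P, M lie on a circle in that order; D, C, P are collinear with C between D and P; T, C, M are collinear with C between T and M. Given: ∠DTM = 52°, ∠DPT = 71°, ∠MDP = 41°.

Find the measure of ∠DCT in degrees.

1. ∠MTP = 41°  [same arc PM]
2. ∠PCT = 68°  [△TCP]
3. ∠DCT = 112°  [linear pair at C on DP]

∠DCT = 112°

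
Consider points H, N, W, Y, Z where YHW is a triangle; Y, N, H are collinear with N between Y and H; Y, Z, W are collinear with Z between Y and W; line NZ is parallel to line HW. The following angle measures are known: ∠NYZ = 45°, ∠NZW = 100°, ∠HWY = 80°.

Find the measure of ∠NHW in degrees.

∠NHW = 55°

1. ∠HYW = 45°  [N on YH, Z on YW]
2. ∠WHY = 55°  [△YHW]
3. ∠NHW = 55°  [N on ray HY]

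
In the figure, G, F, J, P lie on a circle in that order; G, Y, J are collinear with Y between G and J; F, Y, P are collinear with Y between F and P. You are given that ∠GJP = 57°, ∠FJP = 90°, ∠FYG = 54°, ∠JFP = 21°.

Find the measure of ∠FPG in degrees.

∠FPG = 33°

1. ∠GFP = 57°  [same arc GP]
2. ∠FGP = 90°  [cyclic GFJP, opposite ∠G+∠J]
3. ∠FPG = 33°  [△GFP]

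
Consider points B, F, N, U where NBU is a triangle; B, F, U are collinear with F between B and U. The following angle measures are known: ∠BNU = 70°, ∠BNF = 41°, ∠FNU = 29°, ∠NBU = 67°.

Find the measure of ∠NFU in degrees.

∠NFU = 108°

1. ∠BUN = 43°  [△NBU]
2. ∠FUN = 43°  [F on ray UB]
3. ∠NFU = 108°  [△NFU]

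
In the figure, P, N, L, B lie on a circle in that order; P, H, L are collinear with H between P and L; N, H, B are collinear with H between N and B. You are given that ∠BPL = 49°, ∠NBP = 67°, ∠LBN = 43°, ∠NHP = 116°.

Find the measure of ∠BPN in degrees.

∠BPN = 92°

1. ∠BNL = 49°  [same arc LB]
2. ∠BLN = 88°  [△NLB]
3. ∠BPN = 92°  [cyclic PNLB, opposite ∠P+∠L]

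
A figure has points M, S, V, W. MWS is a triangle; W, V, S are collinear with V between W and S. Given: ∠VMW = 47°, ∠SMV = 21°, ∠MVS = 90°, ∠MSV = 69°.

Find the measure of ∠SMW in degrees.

1. ∠MVW = 90°  [linear pair at V on WS]
2. ∠MSW = 69°  [V on ray SW]
3. ∠MWV = 43°  [△MWV]
4. ∠MWS = 43°  [V on ray WS]
5. ∠SMW = 68°  [△MWS]

∠SMW = 68°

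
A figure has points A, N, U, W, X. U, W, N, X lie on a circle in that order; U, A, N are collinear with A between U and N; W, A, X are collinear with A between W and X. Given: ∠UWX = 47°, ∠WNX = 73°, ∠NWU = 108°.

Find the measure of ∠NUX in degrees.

∠NUX = 61°

1. ∠UNX = 47°  [same arc UX]
2. ∠NXU = 72°  [cyclic UWNX, opposite ∠W+∠X]
3. ∠NUX = 61°  [△UNX]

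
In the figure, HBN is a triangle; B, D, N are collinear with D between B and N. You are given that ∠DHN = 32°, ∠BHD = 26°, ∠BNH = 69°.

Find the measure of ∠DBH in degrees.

∠DBH = 53°

1. ∠DNH = 69°  [D on ray NB]
2. ∠HDN = 79°  [△HDN]
3. ∠BDH = 101°  [linear pair at D on BN]
4. ∠DBH = 53°  [△HBD]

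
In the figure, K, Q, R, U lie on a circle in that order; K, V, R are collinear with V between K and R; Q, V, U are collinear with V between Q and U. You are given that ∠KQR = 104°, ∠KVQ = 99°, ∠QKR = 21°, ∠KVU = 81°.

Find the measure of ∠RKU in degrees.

∠RKU = 44°

1. ∠KRQ = 55°  [△KQR]
2. ∠KUQ = 55°  [same arc KQ]
3. ∠RKU = 44°  [△KVU]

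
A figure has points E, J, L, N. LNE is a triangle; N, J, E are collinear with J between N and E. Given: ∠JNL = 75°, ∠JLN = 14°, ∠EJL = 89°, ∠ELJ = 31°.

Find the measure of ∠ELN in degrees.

1. ∠ENL = 75°  [J on ray NE]
2. ∠JEL = 60°  [△LJE]
3. ∠LEN = 60°  [J on ray EN]
4. ∠ELN = 45°  [△LNE]

∠ELN = 45°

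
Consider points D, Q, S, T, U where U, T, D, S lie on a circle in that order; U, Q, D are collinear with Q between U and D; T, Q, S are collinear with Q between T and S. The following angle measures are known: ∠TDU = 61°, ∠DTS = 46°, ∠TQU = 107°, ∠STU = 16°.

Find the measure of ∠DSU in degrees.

∠DSU = 118°

1. ∠DUS = 46°  [same arc DS]
2. ∠SDU = 16°  [same arc US]
3. ∠DSU = 118°  [△UDS]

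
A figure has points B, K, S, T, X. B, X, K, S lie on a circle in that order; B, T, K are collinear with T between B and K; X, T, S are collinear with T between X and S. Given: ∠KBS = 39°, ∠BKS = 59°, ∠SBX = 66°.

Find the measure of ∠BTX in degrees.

1. ∠KXS = 39°  [same arc KS]
2. ∠BXS = 59°  [same arc BS]
3. ∠SKX = 114°  [cyclic BXKS, opposite ∠B+∠K]
4. ∠KSX = 27°  [△XKS]
5. ∠KBX = 27°  [same arc XK]
6. ∠BTX = 94°  [△BTX]

∠BTX = 94°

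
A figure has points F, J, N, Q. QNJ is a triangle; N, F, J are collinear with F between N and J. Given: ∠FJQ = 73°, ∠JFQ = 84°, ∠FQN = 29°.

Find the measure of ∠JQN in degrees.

∠JQN = 52°

1. ∠NJQ = 73°  [F on ray JN]
2. ∠NFQ = 96°  [linear pair at F on NJ]
3. ∠FNQ = 55°  [△QNF]
4. ∠JNQ = 55°  [F on ray NJ]
5. ∠JQN = 52°  [△QNJ]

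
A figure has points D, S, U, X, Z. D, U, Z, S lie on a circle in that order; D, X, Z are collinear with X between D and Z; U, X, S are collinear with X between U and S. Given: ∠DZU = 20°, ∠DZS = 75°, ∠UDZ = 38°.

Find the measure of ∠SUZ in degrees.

1. ∠DUS = 75°  [same arc DS]
2. ∠DXU = 67°  [△DXU]
3. ∠UXZ = 113°  [linear pair at X on DZ]
4. ∠SUZ = 47°  [△UXZ]

∠SUZ = 47°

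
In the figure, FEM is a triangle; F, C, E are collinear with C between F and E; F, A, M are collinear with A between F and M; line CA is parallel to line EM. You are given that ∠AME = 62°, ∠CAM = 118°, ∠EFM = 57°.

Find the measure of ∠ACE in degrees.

∠ACE = 119°

1. ∠CAF = 62°  [linear pair at A on FM]
2. ∠AFC = 57°  [C on FE, A on FM]
3. ∠ACF = 61°  [△FCA]
4. ∠ACE = 119°  [linear pair at C on FE]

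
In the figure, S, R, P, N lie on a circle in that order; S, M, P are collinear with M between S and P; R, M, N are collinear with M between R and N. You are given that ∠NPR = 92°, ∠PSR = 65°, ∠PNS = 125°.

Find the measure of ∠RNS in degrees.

∠RNS = 60°

1. ∠PRS = 55°  [cyclic SRPN, opposite ∠R+∠N]
2. ∠RPS = 60°  [△SRP]
3. ∠RNS = 60°  [same arc SR]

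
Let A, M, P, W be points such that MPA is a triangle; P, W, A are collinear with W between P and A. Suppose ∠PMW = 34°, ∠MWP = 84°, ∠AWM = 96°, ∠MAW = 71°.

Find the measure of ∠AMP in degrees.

1. ∠MPW = 62°  [△MPW]
2. ∠MAP = 71°  [W on ray AP]
3. ∠APM = 62°  [W on ray PA]
4. ∠AMP = 47°  [△MPA]

∠AMP = 47°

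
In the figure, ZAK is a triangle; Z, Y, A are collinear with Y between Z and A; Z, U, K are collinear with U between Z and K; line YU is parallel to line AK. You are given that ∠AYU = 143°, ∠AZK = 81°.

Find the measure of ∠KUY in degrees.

1. ∠UYZ = 37°  [linear pair at Y on ZA]
2. ∠UZY = 81°  [Y on ZA, U on ZK]
3. ∠YUZ = 62°  [△ZYU]
4. ∠KUY = 118°  [linear pair at U on ZK]

∠KUY = 118°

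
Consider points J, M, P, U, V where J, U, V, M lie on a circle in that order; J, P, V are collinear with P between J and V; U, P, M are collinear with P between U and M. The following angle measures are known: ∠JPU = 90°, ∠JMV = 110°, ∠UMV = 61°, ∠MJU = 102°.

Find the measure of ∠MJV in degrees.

∠MJV = 41°

1. ∠MPV = 90°  [vertical angles at P]
2. ∠JVM = 29°  [△VPM]
3. ∠MJV = 41°  [△JVM]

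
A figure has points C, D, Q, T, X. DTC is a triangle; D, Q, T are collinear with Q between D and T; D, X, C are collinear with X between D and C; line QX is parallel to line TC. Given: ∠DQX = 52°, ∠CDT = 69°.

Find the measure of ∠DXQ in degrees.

1. ∠CTD = 52°  [QX∥TC, corresponding at Q]
2. ∠DCT = 59°  [△DTC]
3. ∠DXQ = 59°  [QX∥TC, corresponding at X]

∠DXQ = 59°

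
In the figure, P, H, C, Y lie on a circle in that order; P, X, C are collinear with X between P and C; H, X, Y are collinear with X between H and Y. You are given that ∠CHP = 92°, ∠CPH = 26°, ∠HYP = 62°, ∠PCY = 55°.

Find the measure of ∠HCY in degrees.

1. ∠PHY = 55°  [same arc PY]
2. ∠HPY = 63°  [△PHY]
3. ∠HCY = 117°  [cyclic PHCY, opposite ∠P+∠C]

∠HCY = 117°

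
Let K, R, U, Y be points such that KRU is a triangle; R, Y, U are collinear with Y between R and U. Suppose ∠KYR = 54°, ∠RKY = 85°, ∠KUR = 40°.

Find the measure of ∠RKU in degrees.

1. ∠KRY = 41°  [△KRY]
2. ∠KRU = 41°  [Y on ray RU]
3. ∠RKU = 99°  [△KRU]

∠RKU = 99°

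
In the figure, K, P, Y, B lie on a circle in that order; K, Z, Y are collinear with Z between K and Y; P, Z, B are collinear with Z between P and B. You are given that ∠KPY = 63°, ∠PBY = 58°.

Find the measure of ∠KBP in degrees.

∠KBP = 59°

1. ∠PKY = 58°  [same arc PY]
2. ∠KYP = 59°  [△KPY]
3. ∠KBP = 59°  [same arc KP]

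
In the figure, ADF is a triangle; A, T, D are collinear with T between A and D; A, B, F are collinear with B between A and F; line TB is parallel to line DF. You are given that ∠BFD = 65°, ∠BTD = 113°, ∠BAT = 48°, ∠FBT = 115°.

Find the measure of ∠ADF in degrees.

1. ∠AFD = 65°  [B on ray FA]
2. ∠DAF = 48°  [T on AD, B on AF]
3. ∠ADF = 67°  [△ADF]

∠ADF = 67°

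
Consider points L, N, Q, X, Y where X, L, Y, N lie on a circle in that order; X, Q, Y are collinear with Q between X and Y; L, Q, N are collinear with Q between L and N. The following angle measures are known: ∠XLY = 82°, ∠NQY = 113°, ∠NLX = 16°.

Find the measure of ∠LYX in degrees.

∠LYX = 47°

1. ∠LQX = 113°  [vertical angles at Q]
2. ∠LXY = 51°  [△XQL]
3. ∠LYX = 47°  [△XLY]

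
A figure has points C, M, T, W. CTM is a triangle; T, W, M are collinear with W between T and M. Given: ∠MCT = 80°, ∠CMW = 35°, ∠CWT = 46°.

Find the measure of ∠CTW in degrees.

1. ∠CMT = 35°  [W on ray MT]
2. ∠CTM = 65°  [△CTM]
3. ∠CTW = 65°  [W on ray TM]

∠CTW = 65°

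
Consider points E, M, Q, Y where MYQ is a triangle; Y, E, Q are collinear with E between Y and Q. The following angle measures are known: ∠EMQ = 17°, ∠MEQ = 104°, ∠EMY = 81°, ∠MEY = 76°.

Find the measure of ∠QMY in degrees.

1. ∠EQM = 59°  [△MEQ]
2. ∠EYM = 23°  [△MYE]
3. ∠MQY = 59°  [E on ray QY]
4. ∠MYQ = 23°  [E on ray YQ]
5. ∠QMY = 98°  [△MYQ]

∠QMY = 98°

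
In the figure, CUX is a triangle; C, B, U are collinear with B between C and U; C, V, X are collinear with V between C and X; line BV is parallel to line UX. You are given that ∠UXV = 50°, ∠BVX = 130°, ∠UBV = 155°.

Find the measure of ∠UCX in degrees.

1. ∠BVC = 50°  [linear pair at V on CX]
2. ∠CBV = 25°  [linear pair at B on CU]
3. ∠BCV = 105°  [△CBV]
4. ∠UCX = 105°  [B on CU, V on CX]

∠UCX = 105°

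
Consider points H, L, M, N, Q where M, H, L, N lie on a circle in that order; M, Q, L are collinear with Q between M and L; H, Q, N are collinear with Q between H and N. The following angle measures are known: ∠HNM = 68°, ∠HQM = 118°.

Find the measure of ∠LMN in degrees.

1. ∠HLM = 68°  [same arc MH]
2. ∠HQL = 62°  [linear pair at Q on ML]
3. ∠LHN = 50°  [△HQL]
4. ∠LMN = 50°  [same arc LN]

∠LMN = 50°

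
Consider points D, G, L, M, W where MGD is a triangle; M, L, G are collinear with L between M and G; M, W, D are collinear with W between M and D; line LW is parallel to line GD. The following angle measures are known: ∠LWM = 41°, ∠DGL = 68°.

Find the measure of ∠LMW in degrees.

∠LMW = 71°

1. ∠GDM = 41°  [LW∥GD, corresponding at W]
2. ∠DGM = 68°  [L on ray GM]
3. ∠DMG = 71°  [△MGD]
4. ∠LMW = 71°  [L on MG, W on MD]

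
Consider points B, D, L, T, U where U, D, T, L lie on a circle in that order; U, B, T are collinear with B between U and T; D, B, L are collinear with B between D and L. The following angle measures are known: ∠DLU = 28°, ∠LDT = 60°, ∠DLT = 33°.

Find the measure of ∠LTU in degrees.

∠LTU = 59°

1. ∠DTU = 28°  [same arc UD]
2. ∠DBT = 92°  [△DBT]
3. ∠DUT = 33°  [same arc DT]
4. ∠DBU = 88°  [linear pair at B on UT]
5. ∠LDU = 59°  [△UBD]
6. ∠LTU = 59°  [same arc UL]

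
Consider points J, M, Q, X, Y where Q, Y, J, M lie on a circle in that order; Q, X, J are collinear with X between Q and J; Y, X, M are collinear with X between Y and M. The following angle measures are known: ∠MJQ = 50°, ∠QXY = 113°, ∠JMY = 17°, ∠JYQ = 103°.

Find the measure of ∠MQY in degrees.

1. ∠MYQ = 50°  [same arc QM]
2. ∠JQY = 17°  [△QXY]
3. ∠QJY = 60°  [△QYJ]
4. ∠QMY = 60°  [same arc QY]
5. ∠MQY = 70°  [△QYM]

∠MQY = 70°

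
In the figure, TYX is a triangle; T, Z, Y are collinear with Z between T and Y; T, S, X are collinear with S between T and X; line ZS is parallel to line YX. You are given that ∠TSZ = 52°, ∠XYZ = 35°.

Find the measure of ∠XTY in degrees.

1. ∠TXY = 52°  [ZS∥YX, corresponding at S]
2. ∠TYX = 35°  [Z on ray YT]
3. ∠XTY = 93°  [△TYX]

∠XTY = 93°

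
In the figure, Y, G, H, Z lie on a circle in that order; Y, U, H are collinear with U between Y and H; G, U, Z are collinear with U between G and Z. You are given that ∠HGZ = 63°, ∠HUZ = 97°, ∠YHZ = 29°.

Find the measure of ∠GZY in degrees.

1. ∠HYZ = 63°  [same arc HZ]
2. ∠YUZ = 83°  [linear pair at U on YH]
3. ∠GZY = 34°  [△YUZ]

∠GZY = 34°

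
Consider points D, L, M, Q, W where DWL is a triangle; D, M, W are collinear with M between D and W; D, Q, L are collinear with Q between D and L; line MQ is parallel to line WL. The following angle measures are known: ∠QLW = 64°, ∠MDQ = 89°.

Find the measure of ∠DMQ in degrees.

∠DMQ = 27°

1. ∠DLW = 64°  [Q on ray LD]
2. ∠LDW = 89°  [M on DW, Q on DL]
3. ∠DWL = 27°  [△DWL]
4. ∠DMQ = 27°  [MQ∥WL, corresponding at M]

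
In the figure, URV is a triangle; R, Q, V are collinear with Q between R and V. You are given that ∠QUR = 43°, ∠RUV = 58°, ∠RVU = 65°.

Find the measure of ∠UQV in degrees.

1. ∠URV = 57°  [△URV]
2. ∠QRU = 57°  [Q on ray RV]
3. ∠RQU = 80°  [△URQ]
4. ∠UQV = 100°  [linear pair at Q on RV]

∠UQV = 100°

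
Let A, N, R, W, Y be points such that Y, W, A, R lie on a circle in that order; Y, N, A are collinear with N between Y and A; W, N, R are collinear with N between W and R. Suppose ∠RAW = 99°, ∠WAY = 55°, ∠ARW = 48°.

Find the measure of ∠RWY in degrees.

1. ∠RYW = 81°  [cyclic YWAR, opposite ∠Y+∠A]
2. ∠WRY = 55°  [same arc YW]
3. ∠RWY = 44°  [△YWR]

∠RWY = 44°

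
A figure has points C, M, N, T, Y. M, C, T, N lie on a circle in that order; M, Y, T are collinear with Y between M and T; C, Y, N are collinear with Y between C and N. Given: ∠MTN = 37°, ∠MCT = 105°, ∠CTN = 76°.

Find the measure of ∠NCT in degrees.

1. ∠MNT = 75°  [cyclic MCTN, opposite ∠C+∠N]
2. ∠NMT = 68°  [△MTN]
3. ∠NCT = 68°  [same arc TN]

∠NCT = 68°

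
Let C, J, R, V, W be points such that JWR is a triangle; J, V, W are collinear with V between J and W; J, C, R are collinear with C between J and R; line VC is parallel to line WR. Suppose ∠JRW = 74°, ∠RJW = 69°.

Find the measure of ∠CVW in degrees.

∠CVW = 143°

1. ∠JWR = 37°  [△JWR]
2. ∠CVJ = 37°  [VC∥WR, corresponding at V]
3. ∠CVW = 143°  [linear pair at V on JW]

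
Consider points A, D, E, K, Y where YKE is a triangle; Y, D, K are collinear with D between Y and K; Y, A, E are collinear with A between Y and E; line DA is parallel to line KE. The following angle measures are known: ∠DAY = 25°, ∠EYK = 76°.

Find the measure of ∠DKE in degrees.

∠DKE = 79°

1. ∠KEY = 25°  [DA∥KE, corresponding at A]
2. ∠EKY = 79°  [△YKE]
3. ∠DKE = 79°  [D on ray KY]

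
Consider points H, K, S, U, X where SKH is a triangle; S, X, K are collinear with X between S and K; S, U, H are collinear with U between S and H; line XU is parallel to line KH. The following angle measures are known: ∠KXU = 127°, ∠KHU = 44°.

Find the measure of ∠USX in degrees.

∠USX = 83°

1. ∠SXU = 53°  [linear pair at X on SK]
2. ∠KHS = 44°  [U on ray HS]
3. ∠HKS = 53°  [XU∥KH, corresponding at X]
4. ∠HSK = 83°  [△SKH]
5. ∠USX = 83°  [X on SK, U on SH]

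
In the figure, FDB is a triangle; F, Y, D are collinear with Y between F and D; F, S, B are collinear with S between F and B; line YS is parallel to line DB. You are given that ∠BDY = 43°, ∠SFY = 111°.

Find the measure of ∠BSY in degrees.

∠BSY = 154°

1. ∠BDF = 43°  [Y on ray DF]
2. ∠BFD = 111°  [Y on FD, S on FB]
3. ∠DBF = 26°  [△FDB]
4. ∠FSY = 26°  [YS∥DB, corresponding at S]
5. ∠BSY = 154°  [linear pair at S on FB]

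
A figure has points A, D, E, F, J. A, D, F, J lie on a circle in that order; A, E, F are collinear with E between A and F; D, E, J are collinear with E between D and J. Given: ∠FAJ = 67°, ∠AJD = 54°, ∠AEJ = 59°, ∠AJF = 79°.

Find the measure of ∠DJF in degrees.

1. ∠AFJ = 34°  [△AFJ]
2. ∠FEJ = 121°  [linear pair at E on AF]
3. ∠DJF = 25°  [△FEJ]

∠DJF = 25°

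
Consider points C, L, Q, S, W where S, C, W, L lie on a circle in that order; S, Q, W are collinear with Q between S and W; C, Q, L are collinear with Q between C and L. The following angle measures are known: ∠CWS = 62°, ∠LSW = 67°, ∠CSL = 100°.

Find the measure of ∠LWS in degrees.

∠LWS = 18°

1. ∠CLS = 62°  [same arc SC]
2. ∠LCS = 18°  [△SCL]
3. ∠LWS = 18°  [same arc SL]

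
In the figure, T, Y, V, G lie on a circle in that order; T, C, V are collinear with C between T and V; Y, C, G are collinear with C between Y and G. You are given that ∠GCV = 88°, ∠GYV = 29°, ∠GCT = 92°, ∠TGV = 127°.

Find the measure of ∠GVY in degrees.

1. ∠GTV = 29°  [same arc VG]
2. ∠GVT = 24°  [△TVG]
3. ∠VGY = 68°  [△VCG]
4. ∠GVY = 83°  [△YVG]

∠GVY = 83°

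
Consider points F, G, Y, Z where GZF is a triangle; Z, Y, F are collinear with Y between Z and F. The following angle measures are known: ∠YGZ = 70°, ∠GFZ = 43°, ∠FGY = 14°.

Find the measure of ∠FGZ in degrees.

∠FGZ = 84°

1. ∠GFY = 43°  [Y on ray FZ]
2. ∠FYG = 123°  [△GYF]
3. ∠GYZ = 57°  [linear pair at Y on ZF]
4. ∠GZY = 53°  [△GZY]
5. ∠FZG = 53°  [Y on ray ZF]
6. ∠FGZ = 84°  [△GZF]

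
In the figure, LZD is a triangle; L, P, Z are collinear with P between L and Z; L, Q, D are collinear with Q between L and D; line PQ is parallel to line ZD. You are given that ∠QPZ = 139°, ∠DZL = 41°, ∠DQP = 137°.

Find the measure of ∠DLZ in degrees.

1. ∠LPQ = 41°  [linear pair at P on LZ]
2. ∠LQP = 43°  [linear pair at Q on LD]
3. ∠PLQ = 96°  [△LPQ]
4. ∠DLZ = 96°  [P on LZ, Q on LD]

∠DLZ = 96°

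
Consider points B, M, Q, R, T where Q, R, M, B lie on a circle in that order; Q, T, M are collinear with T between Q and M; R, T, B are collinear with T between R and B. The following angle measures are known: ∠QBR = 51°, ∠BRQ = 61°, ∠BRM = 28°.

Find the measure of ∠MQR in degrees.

1. ∠QMR = 51°  [same arc QR]
2. ∠MTR = 101°  [△RTM]
3. ∠QTR = 79°  [linear pair at T on QM]
4. ∠MQR = 40°  [△QTR]

∠MQR = 40°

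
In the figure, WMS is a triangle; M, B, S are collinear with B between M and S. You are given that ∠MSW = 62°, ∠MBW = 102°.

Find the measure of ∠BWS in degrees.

1. ∠BSW = 62°  [B on ray SM]
2. ∠SBW = 78°  [linear pair at B on MS]
3. ∠BWS = 40°  [△WBS]

∠BWS = 40°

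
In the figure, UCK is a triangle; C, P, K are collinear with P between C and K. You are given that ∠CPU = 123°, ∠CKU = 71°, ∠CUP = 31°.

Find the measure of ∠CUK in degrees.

∠CUK = 83°

1. ∠PCU = 26°  [△UCP]
2. ∠KCU = 26°  [P on ray CK]
3. ∠CUK = 83°  [△UCK]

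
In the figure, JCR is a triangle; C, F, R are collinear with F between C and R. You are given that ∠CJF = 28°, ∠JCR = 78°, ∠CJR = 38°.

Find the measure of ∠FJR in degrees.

1. ∠CRJ = 64°  [△JCR]
2. ∠FCJ = 78°  [F on ray CR]
3. ∠FRJ = 64°  [F on ray RC]
4. ∠CFJ = 74°  [△JCF]
5. ∠JFR = 106°  [linear pair at F on CR]
6. ∠FJR = 10°  [△JFR]

∠FJR = 10°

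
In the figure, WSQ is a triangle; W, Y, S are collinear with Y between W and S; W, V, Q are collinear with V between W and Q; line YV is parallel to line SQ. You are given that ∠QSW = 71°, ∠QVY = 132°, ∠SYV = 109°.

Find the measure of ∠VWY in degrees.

∠VWY = 61°

1. ∠VYW = 71°  [YV∥SQ, corresponding at Y]
2. ∠WVY = 48°  [linear pair at V on WQ]
3. ∠VWY = 61°  [△WYV]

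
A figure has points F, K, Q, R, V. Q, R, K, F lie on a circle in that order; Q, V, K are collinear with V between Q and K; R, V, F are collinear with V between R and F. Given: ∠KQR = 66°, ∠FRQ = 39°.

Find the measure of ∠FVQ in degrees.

1. ∠KFR = 66°  [same arc RK]
2. ∠FKQ = 39°  [same arc QF]
3. ∠FVK = 75°  [△KVF]
4. ∠FVQ = 105°  [linear pair at V on QK]

∠FVQ = 105°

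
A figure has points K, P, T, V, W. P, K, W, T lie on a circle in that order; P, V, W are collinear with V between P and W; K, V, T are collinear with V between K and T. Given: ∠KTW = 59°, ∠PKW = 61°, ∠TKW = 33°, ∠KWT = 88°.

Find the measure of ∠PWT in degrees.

1. ∠PTW = 119°  [cyclic PKWT, opposite ∠K+∠T]
2. ∠TPW = 33°  [same arc WT]
3. ∠PWT = 28°  [△PWT]

∠PWT = 28°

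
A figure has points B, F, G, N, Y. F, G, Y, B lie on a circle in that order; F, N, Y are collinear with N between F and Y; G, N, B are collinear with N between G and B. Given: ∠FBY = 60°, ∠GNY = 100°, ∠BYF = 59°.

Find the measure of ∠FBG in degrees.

∠FBG = 19°

1. ∠BFY = 61°  [△FYB]
2. ∠BNF = 100°  [vertical angles at N]
3. ∠FBG = 19°  [△FNB]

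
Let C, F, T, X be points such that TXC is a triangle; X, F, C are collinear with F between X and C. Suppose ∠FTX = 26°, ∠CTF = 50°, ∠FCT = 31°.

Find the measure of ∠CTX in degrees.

1. ∠CFT = 99°  [△TFC]
2. ∠TCX = 31°  [F on ray CX]
3. ∠TFX = 81°  [linear pair at F on XC]
4. ∠FXT = 73°  [△TXF]
5. ∠CXT = 73°  [F on ray XC]
6. ∠CTX = 76°  [△TXC]

∠CTX = 76°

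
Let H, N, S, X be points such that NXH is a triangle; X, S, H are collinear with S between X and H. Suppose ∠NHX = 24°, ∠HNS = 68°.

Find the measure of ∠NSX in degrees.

1. ∠NHS = 24°  [S on ray HX]
2. ∠HSN = 88°  [△NSH]
3. ∠NSX = 92°  [linear pair at S on XH]

∠NSX = 92°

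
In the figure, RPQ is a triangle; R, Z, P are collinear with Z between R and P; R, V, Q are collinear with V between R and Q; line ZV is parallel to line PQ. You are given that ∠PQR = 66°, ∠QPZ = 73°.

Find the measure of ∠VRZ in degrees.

1. ∠QPR = 73°  [Z on ray PR]
2. ∠PRQ = 41°  [△RPQ]
3. ∠VRZ = 41°  [Z on RP, V on RQ]

∠VRZ = 41°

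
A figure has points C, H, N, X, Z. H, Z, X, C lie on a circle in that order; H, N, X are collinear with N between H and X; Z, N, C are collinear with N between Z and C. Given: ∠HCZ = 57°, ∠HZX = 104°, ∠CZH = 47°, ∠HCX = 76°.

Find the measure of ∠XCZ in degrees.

1. ∠HXZ = 57°  [same arc HZ]
2. ∠XHZ = 19°  [△HZX]
3. ∠XCZ = 19°  [same arc ZX]

∠XCZ = 19°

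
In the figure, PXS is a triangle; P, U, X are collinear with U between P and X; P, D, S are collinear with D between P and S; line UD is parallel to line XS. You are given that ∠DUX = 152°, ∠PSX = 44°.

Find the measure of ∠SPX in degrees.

∠SPX = 108°

1. ∠DUP = 28°  [linear pair at U on PX]
2. ∠PDU = 44°  [UD∥XS, corresponding at D]
3. ∠DPU = 108°  [△PUD]
4. ∠SPX = 108°  [U on PX, D on PS]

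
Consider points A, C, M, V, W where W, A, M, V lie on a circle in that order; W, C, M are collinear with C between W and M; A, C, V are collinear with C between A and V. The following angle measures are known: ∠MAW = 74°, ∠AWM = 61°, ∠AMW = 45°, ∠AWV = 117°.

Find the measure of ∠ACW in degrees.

∠ACW = 101°

1. ∠AVW = 45°  [same arc WA]
2. ∠VAW = 18°  [△WAV]
3. ∠ACW = 101°  [△WCA]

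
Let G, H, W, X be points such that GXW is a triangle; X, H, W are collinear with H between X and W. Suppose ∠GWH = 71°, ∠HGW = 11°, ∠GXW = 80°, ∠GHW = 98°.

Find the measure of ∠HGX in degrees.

1. ∠GXH = 80°  [H on ray XW]
2. ∠GHX = 82°  [linear pair at H on XW]
3. ∠HGX = 18°  [△GXH]

∠HGX = 18°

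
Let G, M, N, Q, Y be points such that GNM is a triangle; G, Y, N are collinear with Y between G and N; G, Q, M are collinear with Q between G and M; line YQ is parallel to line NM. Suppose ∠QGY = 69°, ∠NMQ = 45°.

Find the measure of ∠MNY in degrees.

1. ∠MGN = 69°  [Y on GN, Q on GM]
2. ∠GMN = 45°  [Q on ray MG]
3. ∠GNM = 66°  [△GNM]
4. ∠MNY = 66°  [Y on ray NG]

∠MNY = 66°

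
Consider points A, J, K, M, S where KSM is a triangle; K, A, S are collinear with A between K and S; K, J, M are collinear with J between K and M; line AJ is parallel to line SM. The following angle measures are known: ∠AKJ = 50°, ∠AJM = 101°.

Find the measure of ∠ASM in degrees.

∠ASM = 51°

1. ∠AJK = 79°  [linear pair at J on KM]
2. ∠JAK = 51°  [△KAJ]
3. ∠JAS = 129°  [linear pair at A on KS]
4. ∠ASM = 51°  [AJ∥SM, co-interior at S–A]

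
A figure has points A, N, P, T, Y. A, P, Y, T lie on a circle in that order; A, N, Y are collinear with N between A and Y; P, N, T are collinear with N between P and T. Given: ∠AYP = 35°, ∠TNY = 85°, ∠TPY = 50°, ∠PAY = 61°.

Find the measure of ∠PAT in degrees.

∠PAT = 111°

1. ∠ATP = 35°  [same arc AP]
2. ∠ANP = 85°  [vertical angles at N]
3. ∠APT = 34°  [△ANP]
4. ∠PAT = 111°  [△APT]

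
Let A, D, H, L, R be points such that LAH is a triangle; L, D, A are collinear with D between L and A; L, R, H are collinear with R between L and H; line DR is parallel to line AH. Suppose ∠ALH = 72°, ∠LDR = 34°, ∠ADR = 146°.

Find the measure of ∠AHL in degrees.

∠AHL = 74°

1. ∠DLR = 72°  [D on LA, R on LH]
2. ∠DRL = 74°  [△LDR]
3. ∠AHL = 74°  [DR∥AH, corresponding at R]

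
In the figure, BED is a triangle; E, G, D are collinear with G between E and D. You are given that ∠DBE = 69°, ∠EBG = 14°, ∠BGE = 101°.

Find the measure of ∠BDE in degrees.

1. ∠BEG = 65°  [△BEG]
2. ∠BED = 65°  [G on ray ED]
3. ∠BDE = 46°  [△BED]

∠BDE = 46°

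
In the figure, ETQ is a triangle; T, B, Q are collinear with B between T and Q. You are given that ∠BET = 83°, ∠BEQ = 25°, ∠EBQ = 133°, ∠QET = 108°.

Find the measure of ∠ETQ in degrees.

1. ∠BQE = 22°  [△EBQ]
2. ∠EQT = 22°  [B on ray QT]
3. ∠ETQ = 50°  [△ETQ]

∠ETQ = 50°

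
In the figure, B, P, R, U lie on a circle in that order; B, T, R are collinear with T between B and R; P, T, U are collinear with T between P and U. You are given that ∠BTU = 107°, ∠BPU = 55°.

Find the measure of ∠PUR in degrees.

1. ∠RTU = 73°  [linear pair at T on BR]
2. ∠BRU = 55°  [same arc BU]
3. ∠PUR = 52°  [△RTU]

∠PUR = 52°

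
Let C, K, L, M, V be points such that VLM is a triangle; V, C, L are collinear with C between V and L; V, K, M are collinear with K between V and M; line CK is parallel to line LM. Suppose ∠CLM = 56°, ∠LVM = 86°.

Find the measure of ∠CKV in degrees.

∠CKV = 38°

1. ∠MLV = 56°  [C on ray LV]
2. ∠LMV = 38°  [△VLM]
3. ∠CKV = 38°  [CK∥LM, corresponding at K]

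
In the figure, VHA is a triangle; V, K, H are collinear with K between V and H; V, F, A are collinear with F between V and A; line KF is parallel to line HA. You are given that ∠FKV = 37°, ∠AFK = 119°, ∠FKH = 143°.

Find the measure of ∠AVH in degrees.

∠AVH = 82°

1. ∠KFV = 61°  [linear pair at F on VA]
2. ∠FVK = 82°  [△VKF]
3. ∠AVH = 82°  [K on VH, F on VA]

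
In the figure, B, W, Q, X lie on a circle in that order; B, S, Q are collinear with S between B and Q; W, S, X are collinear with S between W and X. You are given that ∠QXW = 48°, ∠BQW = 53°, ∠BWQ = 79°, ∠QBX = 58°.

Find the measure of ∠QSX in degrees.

∠QSX = 111°

1. ∠BXQ = 101°  [cyclic BWQX, opposite ∠W+∠X]
2. ∠BQX = 21°  [△BQX]
3. ∠QSX = 111°  [△QSX]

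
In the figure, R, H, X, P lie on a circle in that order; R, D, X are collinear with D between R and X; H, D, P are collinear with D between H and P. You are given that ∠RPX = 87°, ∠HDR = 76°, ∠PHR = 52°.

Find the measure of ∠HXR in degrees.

∠HXR = 35°

1. ∠RHX = 93°  [cyclic RHXP, opposite ∠H+∠P]
2. ∠HRX = 52°  [△RDH]
3. ∠HXR = 35°  [△RHX]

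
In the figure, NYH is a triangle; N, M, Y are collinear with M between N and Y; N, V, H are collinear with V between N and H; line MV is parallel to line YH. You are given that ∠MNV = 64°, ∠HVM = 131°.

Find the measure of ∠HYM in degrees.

1. ∠MVN = 49°  [linear pair at V on NH]
2. ∠NMV = 67°  [△NMV]
3. ∠VMY = 113°  [linear pair at M on NY]
4. ∠HYM = 67°  [MV∥YH, co-interior at Y–M]

∠HYM = 67°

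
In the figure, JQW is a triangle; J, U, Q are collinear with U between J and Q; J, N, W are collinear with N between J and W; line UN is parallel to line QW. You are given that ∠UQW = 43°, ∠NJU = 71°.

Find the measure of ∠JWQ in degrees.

∠JWQ = 66°

1. ∠JQW = 43°  [U on ray QJ]
2. ∠QJW = 71°  [U on JQ, N on JW]
3. ∠JWQ = 66°  [△JQW]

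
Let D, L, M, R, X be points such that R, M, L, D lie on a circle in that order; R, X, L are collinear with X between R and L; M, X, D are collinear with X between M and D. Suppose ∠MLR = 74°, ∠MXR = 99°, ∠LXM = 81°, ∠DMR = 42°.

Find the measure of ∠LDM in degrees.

1. ∠DXL = 99°  [vertical angles at X]
2. ∠DLR = 42°  [same arc RD]
3. ∠LDM = 39°  [△LXD]

∠LDM = 39°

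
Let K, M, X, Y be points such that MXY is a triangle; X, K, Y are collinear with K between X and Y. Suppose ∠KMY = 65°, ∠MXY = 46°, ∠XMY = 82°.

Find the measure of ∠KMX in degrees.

∠KMX = 17°

1. ∠MYX = 52°  [△MXY]
2. ∠KXM = 46°  [K on ray XY]
3. ∠KYM = 52°  [K on ray YX]
4. ∠MKY = 63°  [△MKY]
5. ∠MKX = 117°  [linear pair at K on XY]
6. ∠KMX = 17°  [△MXK]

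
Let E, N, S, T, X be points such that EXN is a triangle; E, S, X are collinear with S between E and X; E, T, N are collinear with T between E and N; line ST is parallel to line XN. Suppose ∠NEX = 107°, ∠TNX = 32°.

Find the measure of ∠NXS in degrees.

1. ∠ENX = 32°  [T on ray NE]
2. ∠EXN = 41°  [△EXN]
3. ∠NXS = 41°  [S on ray XE]

∠NXS = 41°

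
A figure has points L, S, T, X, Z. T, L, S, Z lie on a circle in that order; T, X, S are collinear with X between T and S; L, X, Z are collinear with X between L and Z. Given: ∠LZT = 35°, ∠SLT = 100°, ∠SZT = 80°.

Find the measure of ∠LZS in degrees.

∠LZS = 45°

1. ∠LST = 35°  [same arc TL]
2. ∠LTS = 45°  [△TLS]
3. ∠LZS = 45°  [same arc LS]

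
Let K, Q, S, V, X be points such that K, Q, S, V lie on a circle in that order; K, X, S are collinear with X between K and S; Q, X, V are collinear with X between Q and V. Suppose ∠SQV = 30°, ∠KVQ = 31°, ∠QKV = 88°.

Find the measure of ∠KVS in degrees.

∠KVS = 89°

1. ∠SKV = 30°  [same arc SV]
2. ∠KQV = 61°  [△KQV]
3. ∠KSV = 61°  [same arc KV]
4. ∠KVS = 89°  [△KSV]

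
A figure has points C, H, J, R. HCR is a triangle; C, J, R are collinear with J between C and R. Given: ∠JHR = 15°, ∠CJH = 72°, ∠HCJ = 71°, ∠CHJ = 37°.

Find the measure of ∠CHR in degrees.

∠CHR = 52°

1. ∠HJR = 108°  [linear pair at J on CR]
2. ∠HCR = 71°  [J on ray CR]
3. ∠HRJ = 57°  [△HJR]
4. ∠CRH = 57°  [J on ray RC]
5. ∠CHR = 52°  [△HCR]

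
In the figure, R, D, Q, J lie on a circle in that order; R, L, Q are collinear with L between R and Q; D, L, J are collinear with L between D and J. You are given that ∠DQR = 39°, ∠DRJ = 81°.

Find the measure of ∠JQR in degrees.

∠JQR = 60°

1. ∠DJR = 39°  [same arc RD]
2. ∠JDR = 60°  [△RDJ]
3. ∠JQR = 60°  [same arc RJ]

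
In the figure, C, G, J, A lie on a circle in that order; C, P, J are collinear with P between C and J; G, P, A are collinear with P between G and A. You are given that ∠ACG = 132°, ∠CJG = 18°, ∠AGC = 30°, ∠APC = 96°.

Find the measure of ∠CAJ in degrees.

1. ∠CAG = 18°  [△CGA]
2. ∠AJC = 30°  [same arc CA]
3. ∠ACJ = 66°  [△CPA]
4. ∠CAJ = 84°  [△CJA]

∠CAJ = 84°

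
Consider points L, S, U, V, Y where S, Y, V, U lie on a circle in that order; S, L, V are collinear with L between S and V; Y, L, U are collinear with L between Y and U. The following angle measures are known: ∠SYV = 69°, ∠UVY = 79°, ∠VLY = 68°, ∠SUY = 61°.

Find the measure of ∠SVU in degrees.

1. ∠SUV = 111°  [cyclic SYVU, opposite ∠Y+∠U]
2. ∠SLU = 68°  [vertical angles at L]
3. ∠USV = 51°  [△SLU]
4. ∠SVU = 18°  [△SVU]

∠SVU = 18°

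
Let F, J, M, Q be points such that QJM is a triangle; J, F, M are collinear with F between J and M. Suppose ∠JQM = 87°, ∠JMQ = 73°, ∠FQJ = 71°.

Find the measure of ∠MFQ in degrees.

∠MFQ = 91°

1. ∠MJQ = 20°  [△QJM]
2. ∠FJQ = 20°  [F on ray JM]
3. ∠JFQ = 89°  [△QJF]
4. ∠MFQ = 91°  [linear pair at F on JM]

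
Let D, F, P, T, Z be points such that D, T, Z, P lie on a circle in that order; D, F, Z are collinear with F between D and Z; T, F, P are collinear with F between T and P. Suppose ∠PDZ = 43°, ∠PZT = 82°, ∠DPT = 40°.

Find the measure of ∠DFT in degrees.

∠DFT = 83°

1. ∠PTZ = 43°  [same arc ZP]
2. ∠PDT = 98°  [cyclic DTZP, opposite ∠D+∠Z]
3. ∠TPZ = 55°  [△TZP]
4. ∠DTP = 42°  [△DTP]
5. ∠TDZ = 55°  [same arc TZ]
6. ∠DFT = 83°  [△DFT]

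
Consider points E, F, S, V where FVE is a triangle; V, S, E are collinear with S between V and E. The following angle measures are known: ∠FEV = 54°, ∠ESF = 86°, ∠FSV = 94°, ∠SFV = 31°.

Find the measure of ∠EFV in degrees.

1. ∠FVS = 55°  [△FVS]
2. ∠EVF = 55°  [S on ray VE]
3. ∠EFV = 71°  [△FVE]

∠EFV = 71°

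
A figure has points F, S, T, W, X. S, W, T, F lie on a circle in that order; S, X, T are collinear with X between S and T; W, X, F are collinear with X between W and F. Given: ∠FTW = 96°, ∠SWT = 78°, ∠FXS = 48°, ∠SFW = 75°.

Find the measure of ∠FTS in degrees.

∠FTS = 21°

1. ∠SFT = 102°  [cyclic SWTF, opposite ∠W+∠F]
2. ∠FST = 57°  [△SXF]
3. ∠FTS = 21°  [△STF]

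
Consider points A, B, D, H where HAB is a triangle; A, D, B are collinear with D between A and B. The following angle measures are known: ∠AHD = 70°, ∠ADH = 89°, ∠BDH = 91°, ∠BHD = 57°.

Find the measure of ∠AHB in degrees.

1. ∠DAH = 21°  [△HAD]
2. ∠DBH = 32°  [△HDB]
3. ∠BAH = 21°  [D on ray AB]
4. ∠ABH = 32°  [D on ray BA]
5. ∠AHB = 127°  [△HAB]

∠AHB = 127°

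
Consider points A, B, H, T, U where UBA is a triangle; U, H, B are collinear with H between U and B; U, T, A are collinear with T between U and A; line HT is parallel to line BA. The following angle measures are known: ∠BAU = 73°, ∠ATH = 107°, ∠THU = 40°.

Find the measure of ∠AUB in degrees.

1. ∠HTU = 73°  [HT∥BA, corresponding at T]
2. ∠HUT = 67°  [△UHT]
3. ∠AUB = 67°  [H on UB, T on UA]

∠AUB = 67°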